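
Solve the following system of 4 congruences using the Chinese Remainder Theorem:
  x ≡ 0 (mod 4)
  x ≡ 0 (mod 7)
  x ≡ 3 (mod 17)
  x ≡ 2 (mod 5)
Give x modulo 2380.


Product of moduli M = 4 · 7 · 17 · 5 = 2380.
Merge one congruence at a time:
  Start: x ≡ 0 (mod 4).
  Combine with x ≡ 0 (mod 7); new modulus lcm = 28.
    Write x = 0 + 4·t and substitute into x ≡ 0 (mod 7): 4·t ≡ 0 − 0 = 0 (mod 7).
    The inverse of 4 mod 7 is 2 (since 4·2 = 8 = 1·7 + 1), so t ≡ 2·0 = 0 ≡ 0 (mod 7).
    Then x = 0 + 4·0 = 0, valid modulo lcm(4, 7) = 28: x ≡ 0 (mod 28).
  Combine with x ≡ 3 (mod 17); new modulus lcm = 476.
    Write x = 0 + 28·t and substitute into x ≡ 3 (mod 17): 28·t ≡ 3 − 0 = 3 (mod 17).
    Reduce coefficients mod 17: 11·t ≡ 3 (mod 17).
    The inverse of 11 mod 17 is 14 (since 11·14 = 154 = 9·17 + 1), so t ≡ 14·3 = 42 ≡ 8 (mod 17).
    Then x = 0 + 28·8 = 224, valid modulo lcm(28, 17) = 476: x ≡ 224 (mod 476).
  Combine with x ≡ 2 (mod 5); new modulus lcm = 2380.
    Write x = 224 + 476·t and substitute into x ≡ 2 (mod 5): 476·t ≡ 2 − 224 = -222 (mod 5).
    Reduce coefficients mod 5: 1·t ≡ 3 (mod 5).
    So t ≡ 3 (mod 5).
    Then x = 224 + 476·3 = 1652, valid modulo lcm(476, 5) = 2380: x ≡ 1652 (mod 2380).
Verify against each original: 1652 mod 4 = 0, 1652 mod 7 = 0, 1652 mod 17 = 3, 1652 mod 5 = 2.

x ≡ 1652 (mod 2380).


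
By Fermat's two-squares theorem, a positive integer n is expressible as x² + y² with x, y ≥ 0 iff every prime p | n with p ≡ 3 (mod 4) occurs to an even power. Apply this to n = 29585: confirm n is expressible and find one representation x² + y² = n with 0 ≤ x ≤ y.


Step 1: Factor n = 29585 = 5 · 61 · 97.
Step 2: Check the mod-4 condition on each prime factor: 5 ≡ 1 (mod 4), exponent 1; 61 ≡ 1 (mod 4), exponent 1; 97 ≡ 1 (mod 4), exponent 1.
All primes ≡ 3 (mod 4) appear to even exponent (or don't appear), so by the two-squares theorem n IS expressible as a sum of two squares.
Step 3: Build a representation. Here n = 5 · 61 · 97 is a product of primes ≡ 1 (mod 4). Each prime p ≡ 1 (mod 4) is itself a sum of two squares; find a² by testing p − a² for a perfect square:
  5: 5 − 1² = 4 = 2² ⇒ 5 = 1² + 2².
  61: 61 − 1² = 60, 61 − 2² = 57, 61 − 3² = 52, 61 − 4² = 45, 61 − 5² = 36 = 6² ⇒ 61 = 5² + 6².
  97: 97 − 1² = 96, 97 − 2² = 93, 97 − 3² = 88, 97 − 4² = 81 = 9² ⇒ 97 = 4² + 9².
  Combine using the Brahmagupta–Fibonacci identity (a² + b²)(c² + d²) = (ac − bd)² + (ad + bc)² = (ac + bd)² + (ad − bc)²:
  5 · 61 = 305: from (1² + 2²)(5² + 6²), take (1·5 − 2·6, 1·6 + 2·5) = (5 − 12, 6 + 10) = (-7, 16); dropping signs (only squares matter) gives (7, 16); check 7² + 16² = 49 + 256 = 305 ✓.
  305 · 97 = 29585: from (7² + 16²)(4² + 9²), take (7·4 − 16·9, 7·9 + 16·4) = (28 − 144, 63 + 64) = (-116, 127); dropping signs (only squares matter) gives (116, 127); check 116² + 127² = 13456 + 16129 = 29585 ✓.
Step 4: Order so x ≤ y and verify: 116² + 127² = 13456 + 16129 = 29585 = n. ✓

n = 29585 = 116² + 127² (one valid representation with x ≤ y).


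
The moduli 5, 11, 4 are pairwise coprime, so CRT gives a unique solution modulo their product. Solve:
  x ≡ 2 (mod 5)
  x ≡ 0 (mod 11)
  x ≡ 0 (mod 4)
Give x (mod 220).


Moduli 5, 11, 4 are pairwise coprime; by CRT there is a unique solution modulo M = 5 · 11 · 4 = 220.
Solve pairwise, accumulating the modulus:
  Start with x ≡ 2 (mod 5).
  Combine with x ≡ 0 (mod 11): since gcd(5, 11) = 1, we get a unique residue mod 55.
    Write x = 2 + 5·t and substitute into x ≡ 0 (mod 11): 5·t ≡ 0 − 2 = -2 (mod 11).
    Reduce coefficients mod 11: 5·t ≡ 9 (mod 11).
    The inverse of 5 mod 11 is 9 (since 5·9 = 45 = 4·11 + 1), so t ≡ 9·9 = 81 ≡ 4 (mod 11).
    Then x = 2 + 5·4 = 22, valid modulo lcm(5, 11) = 55: x ≡ 22 (mod 55).
  Combine with x ≡ 0 (mod 4): since gcd(55, 4) = 1, we get a unique residue mod 220.
    Write x = 22 + 55·t and substitute into x ≡ 0 (mod 4): 55·t ≡ 0 − 22 = -22 (mod 4).
    Reduce coefficients mod 4: 3·t ≡ 2 (mod 4).
    The inverse of 3 mod 4 is 3 (since 3·3 = 9 = 2·4 + 1), so t ≡ 3·2 = 6 ≡ 2 (mod 4).
    Then x = 22 + 55·2 = 132, valid modulo lcm(55, 4) = 220: x ≡ 132 (mod 220).
Verify: 132 mod 5 = 2 ✓, 132 mod 11 = 0 ✓, 132 mod 4 = 0 ✓.

x ≡ 132 (mod 220).


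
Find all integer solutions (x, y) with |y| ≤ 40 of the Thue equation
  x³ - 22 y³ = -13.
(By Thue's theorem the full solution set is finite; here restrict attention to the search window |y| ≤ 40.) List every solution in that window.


The equation is x³ - 22y³ = -13. For fixed y, x³ = 22·y³ − 13, so a solution requires the RHS to be a perfect cube.
Strategy: iterate y from -40 to 40, compute RHS = 22·y³ − 13, and check whether it is a (positive or negative) perfect cube.
Check small values of y:
  y = 0: RHS = -13 is not a perfect cube.
  y = 1: RHS = 9 is not a perfect cube.
  y = -1: RHS = -35 is not a perfect cube.
  y = 2: RHS = 163 is not a perfect cube.
  y = -2: RHS = -189 is not a perfect cube.
  y = 3: RHS = 581 is not a perfect cube.
  y = -3: RHS = -607 is not a perfect cube.
Continuing the search up to |y| = 40 finds no solutions either.
No (x, y) in the scanned range satisfies the equation.

No integer solutions with |y| ≤ 40.


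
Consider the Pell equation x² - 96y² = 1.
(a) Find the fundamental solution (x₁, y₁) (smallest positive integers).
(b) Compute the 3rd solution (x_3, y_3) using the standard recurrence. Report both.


Step 1: Find the fundamental solution (x₁, y₁) of x² - 96y² = 1.
  Expand √96 as a continued fraction. a₀ = ⌊√96⌋ = 9; iterate m_{k+1} = d_k·a_k − m_k, d_{k+1} = (96 − m_{k+1}²)/d_k, a_{k+1} = ⌊(a₀ + m_{k+1})/d_{k+1}⌋ (starting m₀ = 0, d₀ = 1), with convergents p_k = a_k·p_{k-1} + p_{k-2}, q_k = a_k·q_{k-1} + q_{k-2} (p₋₁ = 1, q₋₁ = 0):
  k = 0: a₀ = 9; p₀/q₀ = 9/1; p₀² − 96·q₀² = 81 − 96 = -15.
  k = 1: m = 9, d = 15, a = ⌊(9 + 9)/15⌋ = 1; p/q = (1·9 + 1)/(1·1 + 0) = 10/1; p² − 96·q² = 100 − 96 = 4.
  k = 2: m = 6, d = 4, a = ⌊(9 + 6)/4⌋ = 3; p/q = (3·10 + 9)/(3·1 + 1) = 39/4; p² − 96·q² = 1521 − 1536 = -15.
  k = 3: m = 6, d = 15, a = ⌊(9 + 6)/15⌋ = 1; p/q = (1·39 + 10)/(1·4 + 1) = 49/5; p² − 96·q² = 2401 − 2400 = 1.
  The first convergent with p² − 96·q² = 1 gives the fundamental solution (x₁, y₁) = (49, 5).
Step 2: Apply the recurrence (x_{n+1}, y_{n+1}) = (x₁x_n + 96y₁y_n, x₁y_n + y₁x_n) repeatedly.
  From (x_1, y_1) = (49, 5): x_2 = 49·49 + 96·5·5 = 4801; y_2 = 49·5 + 5·49 = 490.
  From (x_2, y_2) = (4801, 490): x_3 = 49·4801 + 96·5·490 = 470449; y_3 = 49·490 + 5·4801 = 48015.
Step 3: Verify x_3² - 96·y_3² = 221322261601 - 221322261600 = 1 (should be 1). ✓

(x_1, y_1) = (49, 5); (x_3, y_3) = (470449, 48015).


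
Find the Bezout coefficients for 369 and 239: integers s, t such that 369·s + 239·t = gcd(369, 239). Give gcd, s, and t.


Euclidean algorithm on (369, 239) — divide until remainder is 0:
  369 = 1 · 239 + 130
  239 = 1 · 130 + 109
  130 = 1 · 109 + 21
  109 = 5 · 21 + 4
  21 = 5 · 4 + 1
  4 = 4 · 1 + 0
gcd(369, 239) = 1.
Track Bezout coefficients alongside the remainders: start with r₀ = 369 = a·1 + b·0 (s = 1, t = 0) and r₁ = 239 = a·0 + b·1 (s = 0, t = 1); each new remainder r_{k+1} = r_{k-1} − q_k·r_k inherits s_{k+1} = s_{k-1} − q_k·s_k, t_{k+1} = t_{k-1} − q_k·t_k, so r_k = a·s_k + b·t_k at every step:
  q = 1: r = 130, s = 1 − 1·0 = 1, t = 0 − 1·1 = -1  (check: 369·1 + 239·(-1) = 130)
  q = 1: r = 109, s = 0 − 1·1 = -1, t = 1 − 1·(-1) = 2  (check: 369·(-1) + 239·2 = 109)
  q = 1: r = 21, s = 1 − 1·(-1) = 2, t = -1 − 1·2 = -3  (check: 369·2 + 239·(-3) = 21)
  q = 5: r = 4, s = -1 − 5·2 = -11, t = 2 − 5·(-3) = 17  (check: 369·(-11) + 239·17 = 4)
  q = 5: r = 1, s = 2 − 5·(-11) = 57, t = -3 − 5·17 = -88  (check: 369·57 + 239·(-88) = 1)
The row with r = 1 (the gcd) gives the Bezout coefficients s = 57, t = -88.
Result: 369 · (57) + 239 · (-88) = 1.

gcd(369, 239) = 1; s = 57, t = -88 (check: 369·57 + 239·(-88) = 1).


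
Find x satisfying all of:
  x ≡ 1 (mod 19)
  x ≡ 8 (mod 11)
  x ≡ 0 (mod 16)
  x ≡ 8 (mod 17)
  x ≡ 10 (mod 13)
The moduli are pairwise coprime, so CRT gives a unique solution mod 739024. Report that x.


Product of moduli M = 19 · 11 · 16 · 17 · 13 = 739024.
Merge one congruence at a time:
  Start: x ≡ 1 (mod 19).
  Combine with x ≡ 8 (mod 11); new modulus lcm = 209.
    Write x = 1 + 19·t and substitute into x ≡ 8 (mod 11): 19·t ≡ 8 − 1 = 7 (mod 11).
    Reduce coefficients mod 11: 8·t ≡ 7 (mod 11).
    The inverse of 8 mod 11 is 7 (since 8·7 = 56 = 5·11 + 1), so t ≡ 7·7 = 49 ≡ 5 (mod 11).
    Then x = 1 + 19·5 = 96, valid modulo lcm(19, 11) = 209: x ≡ 96 (mod 209).
  Combine with x ≡ 0 (mod 16); new modulus lcm = 3344.
    Write x = 96 + 209·t and substitute into x ≡ 0 (mod 16): 209·t ≡ 0 − 96 = -96 (mod 16).
    Reduce coefficients mod 16: 1·t ≡ 0 (mod 16).
    So t ≡ 0 (mod 16).
    Then x = 96 + 209·0 = 96, valid modulo lcm(209, 16) = 3344: x ≡ 96 (mod 3344).
  Combine with x ≡ 8 (mod 17); new modulus lcm = 56848.
    Write x = 96 + 3344·t and substitute into x ≡ 8 (mod 17): 3344·t ≡ 8 − 96 = -88 (mod 17).
    Reduce coefficients mod 17: 12·t ≡ 14 (mod 17).
    The inverse of 12 mod 17 is 10 (since 12·10 = 120 = 7·17 + 1), so t ≡ 10·14 = 140 ≡ 4 (mod 17).
    Then x = 96 + 3344·4 = 13472, valid modulo lcm(3344, 17) = 56848: x ≡ 13472 (mod 56848).
  Combine with x ≡ 10 (mod 13); new modulus lcm = 739024.
    Write x = 13472 + 56848·t and substitute into x ≡ 10 (mod 13): 56848·t ≡ 10 − 13472 = -13462 (mod 13).
    Reduce coefficients mod 13: 12·t ≡ 6 (mod 13).
    The inverse of 12 mod 13 is 12 (since 12·12 = 144 = 11·13 + 1), so t ≡ 12·6 = 72 ≡ 7 (mod 13).
    Then x = 13472 + 56848·7 = 411408, valid modulo lcm(56848, 13) = 739024: x ≡ 411408 (mod 739024).
Verify against each original: 411408 mod 19 = 1, 411408 mod 11 = 8, 411408 mod 16 = 0, 411408 mod 17 = 8, 411408 mod 13 = 10.

x ≡ 411408 (mod 739024).


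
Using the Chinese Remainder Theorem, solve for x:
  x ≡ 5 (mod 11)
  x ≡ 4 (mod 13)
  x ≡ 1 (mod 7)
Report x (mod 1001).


Moduli 11, 13, 7 are pairwise coprime; by CRT there is a unique solution modulo M = 11 · 13 · 7 = 1001.
Solve pairwise, accumulating the modulus:
  Start with x ≡ 5 (mod 11).
  Combine with x ≡ 4 (mod 13): since gcd(11, 13) = 1, we get a unique residue mod 143.
    Write x = 5 + 11·t and substitute into x ≡ 4 (mod 13): 11·t ≡ 4 − 5 = -1 (mod 13).
    Reduce coefficients mod 13: 11·t ≡ 12 (mod 13).
    The inverse of 11 mod 13 is 6 (since 11·6 = 66 = 5·13 + 1), so t ≡ 6·12 = 72 ≡ 7 (mod 13).
    Then x = 5 + 11·7 = 82, valid modulo lcm(11, 13) = 143: x ≡ 82 (mod 143).
  Combine with x ≡ 1 (mod 7): since gcd(143, 7) = 1, we get a unique residue mod 1001.
    Write x = 82 + 143·t and substitute into x ≡ 1 (mod 7): 143·t ≡ 1 − 82 = -81 (mod 7).
    Reduce coefficients mod 7: 3·t ≡ 3 (mod 7).
    The inverse of 3 mod 7 is 5 (since 3·5 = 15 = 2·7 + 1), so t ≡ 5·3 = 15 ≡ 1 (mod 7).
    Then x = 82 + 143·1 = 225, valid modulo lcm(143, 7) = 1001: x ≡ 225 (mod 1001).
Verify: 225 mod 11 = 5 ✓, 225 mod 13 = 4 ✓, 225 mod 7 = 1 ✓.

x ≡ 225 (mod 1001).


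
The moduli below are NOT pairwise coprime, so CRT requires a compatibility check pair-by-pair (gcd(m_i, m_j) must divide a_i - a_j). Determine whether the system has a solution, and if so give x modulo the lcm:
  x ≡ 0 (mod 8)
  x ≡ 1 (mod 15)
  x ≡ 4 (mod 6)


Moduli 8, 15, 6 are not pairwise coprime, so CRT works modulo lcm(m_i) when all pairwise compatibility conditions hold.
Pairwise compatibility: gcd(m_i, m_j) must divide a_i - a_j for every pair.
Merge one congruence at a time:
  Start: x ≡ 0 (mod 8).
  Combine with x ≡ 1 (mod 15): gcd(8, 15) = 1; 1 - 0 = 1, which IS divisible by 1, so compatible.
    Write x = 0 + 8·t and substitute into x ≡ 1 (mod 15): 8·t ≡ 1 − 0 = 1 (mod 15).
    The inverse of 8 mod 15 is 2 (since 8·2 = 16 = 1·15 + 1), so t ≡ 2·1 = 2 ≡ 2 (mod 15).
    Then x = 0 + 8·2 = 16, valid modulo lcm(8, 15) = 120: x ≡ 16 (mod 120).
  Combine with x ≡ 4 (mod 6): gcd(120, 6) = 6; 4 - 16 = -12, which IS divisible by 6, so compatible.
    Write x = 16 + 120·t and substitute into x ≡ 4 (mod 6): 120·t ≡ 4 − 16 = -12 (mod 6).
    Divide the congruence (and modulus) by g = 6: 20·t ≡ -2 (mod 1).
    Modulo 1 every t works; take t = 0.
    Then x = 16 + 120·0 = 16, valid modulo lcm(120, 6) = 120: x ≡ 16 (mod 120).
Verify: 16 mod 8 = 0, 16 mod 15 = 1, 16 mod 6 = 4.

x ≡ 16 (mod 120).


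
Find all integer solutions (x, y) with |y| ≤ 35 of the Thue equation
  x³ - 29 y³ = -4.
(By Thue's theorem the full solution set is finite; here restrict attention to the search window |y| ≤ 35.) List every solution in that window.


The equation is x³ - 29y³ = -4. For fixed y, x³ = 29·y³ − 4, so a solution requires the RHS to be a perfect cube.
Strategy: iterate y from -35 to 35, compute RHS = 29·y³ − 4, and check whether it is a (positive or negative) perfect cube.
Check small values of y:
  y = 0: RHS = -4 is not a perfect cube.
  y = 1: RHS = 25 is not a perfect cube.
  y = -1: RHS = -33 is not a perfect cube.
  y = 2: RHS = 228 is not a perfect cube.
  y = -2: RHS = -236 is not a perfect cube.
  y = 3: RHS = 779 is not a perfect cube.
  y = -3: RHS = -787 is not a perfect cube.
Continuing the search up to |y| = 35 finds no solutions either.
No (x, y) in the scanned range satisfies the equation.

No integer solutions with |y| ≤ 35.


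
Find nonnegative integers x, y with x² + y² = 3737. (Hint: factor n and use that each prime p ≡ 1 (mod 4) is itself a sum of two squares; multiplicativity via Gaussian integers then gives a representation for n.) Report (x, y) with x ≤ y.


Step 1: Factor n = 3737 = 37 · 101.
Step 2: Check the mod-4 condition on each prime factor: 37 ≡ 1 (mod 4), exponent 1; 101 ≡ 1 (mod 4), exponent 1.
All primes ≡ 3 (mod 4) appear to even exponent (or don't appear), so by the two-squares theorem n IS expressible as a sum of two squares.
Step 3: Build a representation. Here n = 37 · 101 is a product of primes ≡ 1 (mod 4). Each prime p ≡ 1 (mod 4) is itself a sum of two squares; find a² by testing p − a² for a perfect square:
  37: 37 − 1² = 36 = 6² ⇒ 37 = 1² + 6².
  101: 101 − 1² = 100 = 10² ⇒ 101 = 1² + 10².
  Combine using the Brahmagupta–Fibonacci identity (a² + b²)(c² + d²) = (ac − bd)² + (ad + bc)² = (ac + bd)² + (ad − bc)²:
  37 · 101 = 3737: from (1² + 6²)(1² + 10²), take (1·1 − 6·10, 1·10 + 6·1) = (1 − 60, 10 + 6) = (-59, 16); dropping signs (only squares matter) gives (59, 16); check 59² + 16² = 3481 + 256 = 3737 ✓.
Step 4: Order so x ≤ y and verify: 16² + 59² = 256 + 3481 = 3737 = n. ✓

n = 3737 = 16² + 59² (one valid representation with x ≤ y).


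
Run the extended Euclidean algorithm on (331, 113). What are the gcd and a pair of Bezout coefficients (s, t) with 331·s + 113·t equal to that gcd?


Euclidean algorithm on (331, 113) — divide until remainder is 0:
  331 = 2 · 113 + 105
  113 = 1 · 105 + 8
  105 = 13 · 8 + 1
  8 = 8 · 1 + 0
gcd(331, 113) = 1.
Track Bezout coefficients alongside the remainders: start with r₀ = 331 = a·1 + b·0 (s = 1, t = 0) and r₁ = 113 = a·0 + b·1 (s = 0, t = 1); each new remainder r_{k+1} = r_{k-1} − q_k·r_k inherits s_{k+1} = s_{k-1} − q_k·s_k, t_{k+1} = t_{k-1} − q_k·t_k, so r_k = a·s_k + b·t_k at every step:
  q = 2: r = 105, s = 1 − 2·0 = 1, t = 0 − 2·1 = -2  (check: 331·1 + 113·(-2) = 105)
  q = 1: r = 8, s = 0 − 1·1 = -1, t = 1 − 1·(-2) = 3  (check: 331·(-1) + 113·3 = 8)
  q = 13: r = 1, s = 1 − 13·(-1) = 14, t = -2 − 13·3 = -41  (check: 331·14 + 113·(-41) = 1)
The row with r = 1 (the gcd) gives the Bezout coefficients s = 14, t = -41.
Result: 331 · (14) + 113 · (-41) = 1.

gcd(331, 113) = 1; s = 14, t = -41 (check: 331·14 + 113·(-41) = 1).


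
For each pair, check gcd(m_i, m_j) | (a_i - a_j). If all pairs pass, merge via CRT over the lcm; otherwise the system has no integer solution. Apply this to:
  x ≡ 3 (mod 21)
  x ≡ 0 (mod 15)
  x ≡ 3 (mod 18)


Moduli 21, 15, 18 are not pairwise coprime, so CRT works modulo lcm(m_i) when all pairwise compatibility conditions hold.
Pairwise compatibility: gcd(m_i, m_j) must divide a_i - a_j for every pair.
Merge one congruence at a time:
  Start: x ≡ 3 (mod 21).
  Combine with x ≡ 0 (mod 15): gcd(21, 15) = 3; 0 - 3 = -3, which IS divisible by 3, so compatible.
    Write x = 3 + 21·t and substitute into x ≡ 0 (mod 15): 21·t ≡ 0 − 3 = -3 (mod 15).
    Divide the congruence (and modulus) by g = 3: 7·t ≡ -1 (mod 5).
    Reduce coefficients mod 5: 2·t ≡ 4 (mod 5).
    The inverse of 2 mod 5 is 3 (since 2·3 = 6 = 1·5 + 1), so t ≡ 3·4 = 12 ≡ 2 (mod 5).
    Then x = 3 + 21·2 = 45, valid modulo lcm(21, 15) = 105: x ≡ 45 (mod 105).
  Combine with x ≡ 3 (mod 18): gcd(105, 18) = 3; 3 - 45 = -42, which IS divisible by 3, so compatible.
    Write x = 45 + 105·t and substitute into x ≡ 3 (mod 18): 105·t ≡ 3 − 45 = -42 (mod 18).
    Divide the congruence (and modulus) by g = 3: 35·t ≡ -14 (mod 6).
    Reduce coefficients mod 6: 5·t ≡ 4 (mod 6).
    The inverse of 5 mod 6 is 5 (since 5·5 = 25 = 4·6 + 1), so t ≡ 5·4 = 20 ≡ 2 (mod 6).
    Then x = 45 + 105·2 = 255, valid modulo lcm(105, 18) = 630: x ≡ 255 (mod 630).
Verify: 255 mod 21 = 3, 255 mod 15 = 0, 255 mod 18 = 3.

x ≡ 255 (mod 630).


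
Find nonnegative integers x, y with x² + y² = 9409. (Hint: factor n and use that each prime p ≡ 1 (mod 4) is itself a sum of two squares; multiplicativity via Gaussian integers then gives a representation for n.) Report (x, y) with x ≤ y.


Step 1: Factor n = 9409 = 97^2.
Step 2: Check the mod-4 condition on each prime factor: 97 ≡ 1 (mod 4), exponent 2.
All primes ≡ 3 (mod 4) appear to even exponent (or don't appear), so by the two-squares theorem n IS expressible as a sum of two squares.
Step 3: Build a representation. Here n = 97 · 97 is a product of primes ≡ 1 (mod 4). Each prime p ≡ 1 (mod 4) is itself a sum of two squares; find a² by testing p − a² for a perfect square:
  97: 97 − 1² = 96, 97 − 2² = 93, 97 − 3² = 88, 97 − 4² = 81 = 9² ⇒ 97 = 4² + 9².
  Combine using the Brahmagupta–Fibonacci identity (a² + b²)(c² + d²) = (ac − bd)² + (ad + bc)² = (ac + bd)² + (ad − bc)²:
  97 · 97 = 9409: from (4² + 9²)(4² + 9²), take (4·4 − 9·9, 4·9 + 9·4) = (16 − 81, 36 + 36) = (-65, 72); dropping signs (only squares matter) gives (65, 72); check 65² + 72² = 4225 + 5184 = 9409 ✓.
Step 4: Order so x ≤ y and verify: 65² + 72² = 4225 + 5184 = 9409 = n. ✓

n = 9409 = 65² + 72² (one valid representation with x ≤ y).


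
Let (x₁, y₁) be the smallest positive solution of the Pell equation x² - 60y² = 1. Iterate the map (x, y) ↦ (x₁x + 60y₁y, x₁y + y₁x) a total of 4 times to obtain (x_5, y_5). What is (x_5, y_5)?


Step 1: Find the fundamental solution (x₁, y₁) of x² - 60y² = 1.
  Expand √60 as a continued fraction. a₀ = ⌊√60⌋ = 7; iterate m_{k+1} = d_k·a_k − m_k, d_{k+1} = (60 − m_{k+1}²)/d_k, a_{k+1} = ⌊(a₀ + m_{k+1})/d_{k+1}⌋ (starting m₀ = 0, d₀ = 1), with convergents p_k = a_k·p_{k-1} + p_{k-2}, q_k = a_k·q_{k-1} + q_{k-2} (p₋₁ = 1, q₋₁ = 0):
  k = 0: a₀ = 7; p₀/q₀ = 7/1; p₀² − 60·q₀² = 49 − 60 = -11.
  k = 1: m = 7, d = 11, a = ⌊(7 + 7)/11⌋ = 1; p/q = (1·7 + 1)/(1·1 + 0) = 8/1; p² − 60·q² = 64 − 60 = 4.
  k = 2: m = 4, d = 4, a = ⌊(7 + 4)/4⌋ = 2; p/q = (2·8 + 7)/(2·1 + 1) = 23/3; p² − 60·q² = 529 − 540 = -11.
  k = 3: m = 4, d = 11, a = ⌊(7 + 4)/11⌋ = 1; p/q = (1·23 + 8)/(1·3 + 1) = 31/4; p² − 60·q² = 961 − 960 = 1.
  The first convergent with p² − 60·q² = 1 gives the fundamental solution (x₁, y₁) = (31, 4).
Step 2: Apply the recurrence (x_{n+1}, y_{n+1}) = (x₁x_n + 60y₁y_n, x₁y_n + y₁x_n) repeatedly.
  From (x_1, y_1) = (31, 4): x_2 = 31·31 + 60·4·4 = 1921; y_2 = 31·4 + 4·31 = 248.
  From (x_2, y_2) = (1921, 248): x_3 = 31·1921 + 60·4·248 = 119071; y_3 = 31·248 + 4·1921 = 15372.
  From (x_3, y_3) = (119071, 15372): x_4 = 31·119071 + 60·4·15372 = 7380481; y_4 = 31·15372 + 4·119071 = 952816.
  From (x_4, y_4) = (7380481, 952816): x_5 = 31·7380481 + 60·4·952816 = 457470751; y_5 = 31·952816 + 4·7380481 = 59059220.
Step 3: Verify x_5² - 60·y_5² = 209279488020504001 - 209279488020504000 = 1 (should be 1). ✓

(x_1, y_1) = (31, 4); (x_5, y_5) = (457470751, 59059220).


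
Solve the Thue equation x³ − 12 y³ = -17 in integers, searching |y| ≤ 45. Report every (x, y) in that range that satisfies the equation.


The equation is x³ - 12y³ = -17. For fixed y, x³ = 12·y³ − 17, so a solution requires the RHS to be a perfect cube.
Strategy: iterate y from -45 to 45, compute RHS = 12·y³ − 17, and check whether it is a (positive or negative) perfect cube.
Check small values of y:
  y = 0: RHS = -17 is not a perfect cube.
  y = 1: RHS = -5 is not a perfect cube.
  y = -1: RHS = -29 is not a perfect cube.
  y = 2: RHS = 79 is not a perfect cube.
  y = -2: RHS = -113 is not a perfect cube.
  y = 3: RHS = 307 is not a perfect cube.
  y = -3: RHS = -341 is not a perfect cube.
Continuing the search up to |y| = 45 finds no solutions either.
No (x, y) in the scanned range satisfies the equation.

No integer solutions with |y| ≤ 45.


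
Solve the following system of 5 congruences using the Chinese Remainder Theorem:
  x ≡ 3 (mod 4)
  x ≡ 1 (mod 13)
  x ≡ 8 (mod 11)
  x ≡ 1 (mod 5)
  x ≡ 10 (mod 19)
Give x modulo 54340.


Product of moduli M = 4 · 13 · 11 · 5 · 19 = 54340.
Merge one congruence at a time:
  Start: x ≡ 3 (mod 4).
  Combine with x ≡ 1 (mod 13); new modulus lcm = 52.
    Write x = 3 + 4·t and substitute into x ≡ 1 (mod 13): 4·t ≡ 1 − 3 = -2 (mod 13).
    Reduce coefficients mod 13: 4·t ≡ 11 (mod 13).
    The inverse of 4 mod 13 is 10 (since 4·10 = 40 = 3·13 + 1), so t ≡ 10·11 = 110 ≡ 6 (mod 13).
    Then x = 3 + 4·6 = 27, valid modulo lcm(4, 13) = 52: x ≡ 27 (mod 52).
  Combine with x ≡ 8 (mod 11); new modulus lcm = 572.
    Write x = 27 + 52·t and substitute into x ≡ 8 (mod 11): 52·t ≡ 8 − 27 = -19 (mod 11).
    Reduce coefficients mod 11: 8·t ≡ 3 (mod 11).
    The inverse of 8 mod 11 is 7 (since 8·7 = 56 = 5·11 + 1), so t ≡ 7·3 = 21 ≡ 10 (mod 11).
    Then x = 27 + 52·10 = 547, valid modulo lcm(52, 11) = 572: x ≡ 547 (mod 572).
  Combine with x ≡ 1 (mod 5); new modulus lcm = 2860.
    Write x = 547 + 572·t and substitute into x ≡ 1 (mod 5): 572·t ≡ 1 − 547 = -546 (mod 5).
    Reduce coefficients mod 5: 2·t ≡ 4 (mod 5).
    The inverse of 2 mod 5 is 3 (since 2·3 = 6 = 1·5 + 1), so t ≡ 3·4 = 12 ≡ 2 (mod 5).
    Then x = 547 + 572·2 = 1691, valid modulo lcm(572, 5) = 2860: x ≡ 1691 (mod 2860).
  Combine with x ≡ 10 (mod 19); new modulus lcm = 54340.
    Write x = 1691 + 2860·t and substitute into x ≡ 10 (mod 19): 2860·t ≡ 10 − 1691 = -1681 (mod 19).
    Reduce coefficients mod 19: 10·t ≡ 10 (mod 19).
    The inverse of 10 mod 19 is 2 (since 10·2 = 20 = 1·19 + 1), so t ≡ 2·10 = 20 ≡ 1 (mod 19).
    Then x = 1691 + 2860·1 = 4551, valid modulo lcm(2860, 19) = 54340: x ≡ 4551 (mod 54340).
Verify against each original: 4551 mod 4 = 3, 4551 mod 13 = 1, 4551 mod 11 = 8, 4551 mod 5 = 1, 4551 mod 19 = 10.

x ≡ 4551 (mod 54340).


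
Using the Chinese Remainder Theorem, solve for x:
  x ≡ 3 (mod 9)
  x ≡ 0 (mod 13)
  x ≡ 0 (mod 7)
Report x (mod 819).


Moduli 9, 13, 7 are pairwise coprime; by CRT there is a unique solution modulo M = 9 · 13 · 7 = 819.
Solve pairwise, accumulating the modulus:
  Start with x ≡ 3 (mod 9).
  Combine with x ≡ 0 (mod 13): since gcd(9, 13) = 1, we get a unique residue mod 117.
    Write x = 3 + 9·t and substitute into x ≡ 0 (mod 13): 9·t ≡ 0 − 3 = -3 (mod 13).
    Reduce coefficients mod 13: 9·t ≡ 10 (mod 13).
    The inverse of 9 mod 13 is 3 (since 9·3 = 27 = 2·13 + 1), so t ≡ 3·10 = 30 ≡ 4 (mod 13).
    Then x = 3 + 9·4 = 39, valid modulo lcm(9, 13) = 117: x ≡ 39 (mod 117).
  Combine with x ≡ 0 (mod 7): since gcd(117, 7) = 1, we get a unique residue mod 819.
    Write x = 39 + 117·t and substitute into x ≡ 0 (mod 7): 117·t ≡ 0 − 39 = -39 (mod 7).
    Reduce coefficients mod 7: 5·t ≡ 3 (mod 7).
    The inverse of 5 mod 7 is 3 (since 5·3 = 15 = 2·7 + 1), so t ≡ 3·3 = 9 ≡ 2 (mod 7).
    Then x = 39 + 117·2 = 273, valid modulo lcm(117, 7) = 819: x ≡ 273 (mod 819).
Verify: 273 mod 9 = 3 ✓, 273 mod 13 = 0 ✓, 273 mod 7 = 0 ✓.

x ≡ 273 (mod 819).


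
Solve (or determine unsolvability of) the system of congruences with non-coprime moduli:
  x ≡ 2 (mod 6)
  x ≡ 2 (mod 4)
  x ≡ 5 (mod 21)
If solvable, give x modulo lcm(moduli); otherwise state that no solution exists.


Moduli 6, 4, 21 are not pairwise coprime, so CRT works modulo lcm(m_i) when all pairwise compatibility conditions hold.
Pairwise compatibility: gcd(m_i, m_j) must divide a_i - a_j for every pair.
Merge one congruence at a time:
  Start: x ≡ 2 (mod 6).
  Combine with x ≡ 2 (mod 4): gcd(6, 4) = 2; 2 - 2 = 0, which IS divisible by 2, so compatible.
    Write x = 2 + 6·t and substitute into x ≡ 2 (mod 4): 6·t ≡ 2 − 2 = 0 (mod 4).
    Divide the congruence (and modulus) by g = 2: 3·t ≡ 0 (mod 2).
    Reduce coefficients mod 2: 1·t ≡ 0 (mod 2).
    So t ≡ 0 (mod 2).
    Then x = 2 + 6·0 = 2, valid modulo lcm(6, 4) = 12: x ≡ 2 (mod 12).
  Combine with x ≡ 5 (mod 21): gcd(12, 21) = 3; 5 - 2 = 3, which IS divisible by 3, so compatible.
    Write x = 2 + 12·t and substitute into x ≡ 5 (mod 21): 12·t ≡ 5 − 2 = 3 (mod 21).
    Divide the congruence (and modulus) by g = 3: 4·t ≡ 1 (mod 7).
    The inverse of 4 mod 7 is 2 (since 4·2 = 8 = 1·7 + 1), so t ≡ 2·1 = 2 ≡ 2 (mod 7).
    Then x = 2 + 12·2 = 26, valid modulo lcm(12, 21) = 84: x ≡ 26 (mod 84).
Verify: 26 mod 6 = 2, 26 mod 4 = 2, 26 mod 21 = 5.

x ≡ 26 (mod 84).


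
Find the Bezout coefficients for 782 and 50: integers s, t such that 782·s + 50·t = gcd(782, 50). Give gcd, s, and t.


Euclidean algorithm on (782, 50) — divide until remainder is 0:
  782 = 15 · 50 + 32
  50 = 1 · 32 + 18
  32 = 1 · 18 + 14
  18 = 1 · 14 + 4
  14 = 3 · 4 + 2
  4 = 2 · 2 + 0
gcd(782, 50) = 2.
Track Bezout coefficients alongside the remainders: start with r₀ = 782 = a·1 + b·0 (s = 1, t = 0) and r₁ = 50 = a·0 + b·1 (s = 0, t = 1); each new remainder r_{k+1} = r_{k-1} − q_k·r_k inherits s_{k+1} = s_{k-1} − q_k·s_k, t_{k+1} = t_{k-1} − q_k·t_k, so r_k = a·s_k + b·t_k at every step:
  q = 15: r = 32, s = 1 − 15·0 = 1, t = 0 − 15·1 = -15  (check: 782·1 + 50·(-15) = 32)
  q = 1: r = 18, s = 0 − 1·1 = -1, t = 1 − 1·(-15) = 16  (check: 782·(-1) + 50·16 = 18)
  q = 1: r = 14, s = 1 − 1·(-1) = 2, t = -15 − 1·16 = -31  (check: 782·2 + 50·(-31) = 14)
  q = 1: r = 4, s = -1 − 1·2 = -3, t = 16 − 1·(-31) = 47  (check: 782·(-3) + 50·47 = 4)
  q = 3: r = 2, s = 2 − 3·(-3) = 11, t = -31 − 3·47 = -172  (check: 782·11 + 50·(-172) = 2)
The row with r = 2 (the gcd) gives the Bezout coefficients s = 11, t = -172.
Result: 782 · (11) + 50 · (-172) = 2.

gcd(782, 50) = 2; s = 11, t = -172 (check: 782·11 + 50·(-172) = 2).


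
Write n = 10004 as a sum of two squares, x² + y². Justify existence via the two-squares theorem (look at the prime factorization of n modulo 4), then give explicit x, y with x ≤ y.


Step 1: Factor n = 10004 = 2^2 · 41 · 61.
Step 2: Check the mod-4 condition on each prime factor: 2 = 2 (special); 41 ≡ 1 (mod 4), exponent 1; 61 ≡ 1 (mod 4), exponent 1.
All primes ≡ 3 (mod 4) appear to even exponent (or don't appear), so by the two-squares theorem n IS expressible as a sum of two squares.
Step 3: Build a representation. Group n = k² · m with k = 2 and m = 41 · 61 = 2501 (a product of primes ≡ 1 (mod 4)); a representation of m scales to one of n via (k·x)² + (k·y)² = k²(x² + y²). Each prime p ≡ 1 (mod 4) is itself a sum of two squares; find a² by testing p − a² for a perfect square:
  41: 41 − 1² = 40, 41 − 2² = 37, 41 − 3² = 32, 41 − 4² = 25 = 5² ⇒ 41 = 4² + 5².
  61: 61 − 1² = 60, 61 − 2² = 57, 61 − 3² = 52, 61 − 4² = 45, 61 − 5² = 36 = 6² ⇒ 61 = 5² + 6².
  Combine using the Brahmagupta–Fibonacci identity (a² + b²)(c² + d²) = (ac − bd)² + (ad + bc)² = (ac + bd)² + (ad − bc)²:
  41 · 61 = 2501: from (4² + 5²)(5² + 6²), take (4·5 − 5·6, 4·6 + 5·5) = (20 − 30, 24 + 25) = (-10, 49); dropping signs (only squares matter) gives (10, 49); check 10² + 49² = 100 + 2401 = 2501 ✓.
  Scale by k = 2: (2·10, 2·49) = (20, 98).
Step 4: Order so x ≤ y and verify: 20² + 98² = 400 + 9604 = 10004 = n. ✓

n = 10004 = 20² + 98² (one valid representation with x ≤ y).


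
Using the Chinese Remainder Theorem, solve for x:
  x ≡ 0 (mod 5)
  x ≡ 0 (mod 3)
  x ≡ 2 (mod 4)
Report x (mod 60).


Moduli 5, 3, 4 are pairwise coprime; by CRT there is a unique solution modulo M = 5 · 3 · 4 = 60.
Solve pairwise, accumulating the modulus:
  Start with x ≡ 0 (mod 5).
  Combine with x ≡ 0 (mod 3): since gcd(5, 3) = 1, we get a unique residue mod 15.
    Write x = 0 + 5·t and substitute into x ≡ 0 (mod 3): 5·t ≡ 0 − 0 = 0 (mod 3).
    Reduce coefficients mod 3: 2·t ≡ 0 (mod 3).
    The inverse of 2 mod 3 is 2 (since 2·2 = 4 = 1·3 + 1), so t ≡ 2·0 = 0 ≡ 0 (mod 3).
    Then x = 0 + 5·0 = 0, valid modulo lcm(5, 3) = 15: x ≡ 0 (mod 15).
  Combine with x ≡ 2 (mod 4): since gcd(15, 4) = 1, we get a unique residue mod 60.
    Write x = 0 + 15·t and substitute into x ≡ 2 (mod 4): 15·t ≡ 2 − 0 = 2 (mod 4).
    Reduce coefficients mod 4: 3·t ≡ 2 (mod 4).
    The inverse of 3 mod 4 is 3 (since 3·3 = 9 = 2·4 + 1), so t ≡ 3·2 = 6 ≡ 2 (mod 4).
    Then x = 0 + 15·2 = 30, valid modulo lcm(15, 4) = 60: x ≡ 30 (mod 60).
Verify: 30 mod 5 = 0 ✓, 30 mod 3 = 0 ✓, 30 mod 4 = 2 ✓.

x ≡ 30 (mod 60).


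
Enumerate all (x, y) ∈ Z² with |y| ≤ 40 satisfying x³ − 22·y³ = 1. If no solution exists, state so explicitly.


The equation is x³ - 22y³ = 1. For fixed y, x³ = 22·y³ + 1, so a solution requires the RHS to be a perfect cube.
Strategy: iterate y from -40 to 40, compute RHS = 22·y³ + 1, and check whether it is a (positive or negative) perfect cube.
Check small values of y:
  y = 0: RHS = 1 = (1)³ ⇒ x = 1 works.
  y = 1: RHS = 23 is not a perfect cube.
  y = -1: RHS = -21 is not a perfect cube.
  y = 2: RHS = 177 is not a perfect cube.
  y = -2: RHS = -175 is not a perfect cube.
  y = 3: RHS = 595 is not a perfect cube.
  y = -3: RHS = -593 is not a perfect cube.
Continuing the search up to |y| = 40 finds no further solutions beyond those listed.
Collected solutions: (1, 0).

Solutions (with |y| ≤ 40): (1, 0).


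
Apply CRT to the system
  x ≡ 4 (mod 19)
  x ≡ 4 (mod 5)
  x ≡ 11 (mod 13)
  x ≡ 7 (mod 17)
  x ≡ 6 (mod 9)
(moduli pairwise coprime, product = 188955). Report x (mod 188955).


Product of moduli M = 19 · 5 · 13 · 17 · 9 = 188955.
Merge one congruence at a time:
  Start: x ≡ 4 (mod 19).
  Combine with x ≡ 4 (mod 5); new modulus lcm = 95.
    Write x = 4 + 19·t and substitute into x ≡ 4 (mod 5): 19·t ≡ 4 − 4 = 0 (mod 5).
    Reduce coefficients mod 5: 4·t ≡ 0 (mod 5).
    The inverse of 4 mod 5 is 4 (since 4·4 = 16 = 3·5 + 1), so t ≡ 4·0 = 0 ≡ 0 (mod 5).
    Then x = 4 + 19·0 = 4, valid modulo lcm(19, 5) = 95: x ≡ 4 (mod 95).
  Combine with x ≡ 11 (mod 13); new modulus lcm = 1235.
    Write x = 4 + 95·t and substitute into x ≡ 11 (mod 13): 95·t ≡ 11 − 4 = 7 (mod 13).
    Reduce coefficients mod 13: 4·t ≡ 7 (mod 13).
    The inverse of 4 mod 13 is 10 (since 4·10 = 40 = 3·13 + 1), so t ≡ 10·7 = 70 ≡ 5 (mod 13).
    Then x = 4 + 95·5 = 479, valid modulo lcm(95, 13) = 1235: x ≡ 479 (mod 1235).
  Combine with x ≡ 7 (mod 17); new modulus lcm = 20995.
    Write x = 479 + 1235·t and substitute into x ≡ 7 (mod 17): 1235·t ≡ 7 − 479 = -472 (mod 17).
    Reduce coefficients mod 17: 11·t ≡ 4 (mod 17).
    The inverse of 11 mod 17 is 14 (since 11·14 = 154 = 9·17 + 1), so t ≡ 14·4 = 56 ≡ 5 (mod 17).
    Then x = 479 + 1235·5 = 6654, valid modulo lcm(1235, 17) = 20995: x ≡ 6654 (mod 20995).
  Combine with x ≡ 6 (mod 9); new modulus lcm = 188955.
    Write x = 6654 + 20995·t and substitute into x ≡ 6 (mod 9): 20995·t ≡ 6 − 6654 = -6648 (mod 9).
    Reduce coefficients mod 9: 7·t ≡ 3 (mod 9).
    The inverse of 7 mod 9 is 4 (since 7·4 = 28 = 3·9 + 1), so t ≡ 4·3 = 12 ≡ 3 (mod 9).
    Then x = 6654 + 20995·3 = 69639, valid modulo lcm(20995, 9) = 188955: x ≡ 69639 (mod 188955).
Verify against each original: 69639 mod 19 = 4, 69639 mod 5 = 4, 69639 mod 13 = 11, 69639 mod 17 = 7, 69639 mod 9 = 6.

x ≡ 69639 (mod 188955).


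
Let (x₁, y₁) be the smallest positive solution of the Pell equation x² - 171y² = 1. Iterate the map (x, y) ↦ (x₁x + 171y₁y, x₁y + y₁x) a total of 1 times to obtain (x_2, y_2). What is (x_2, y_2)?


Step 1: Find the fundamental solution (x₁, y₁) of x² - 171y² = 1.
  Expand √171 as a continued fraction. a₀ = ⌊√171⌋ = 13; iterate m_{k+1} = d_k·a_k − m_k, d_{k+1} = (171 − m_{k+1}²)/d_k, a_{k+1} = ⌊(a₀ + m_{k+1})/d_{k+1}⌋ (starting m₀ = 0, d₀ = 1), with convergents p_k = a_k·p_{k-1} + p_{k-2}, q_k = a_k·q_{k-1} + q_{k-2} (p₋₁ = 1, q₋₁ = 0):
  k = 0: a₀ = 13; p₀/q₀ = 13/1; p₀² − 171·q₀² = 169 − 171 = -2.
  k = 1: m = 13, d = 2, a = ⌊(13 + 13)/2⌋ = 13; p/q = (13·13 + 1)/(13·1 + 0) = 170/13; p² − 171·q² = 28900 − 28899 = 1.
  The first convergent with p² − 171·q² = 1 gives the fundamental solution (x₁, y₁) = (170, 13).
Step 2: Apply the recurrence (x_{n+1}, y_{n+1}) = (x₁x_n + 171y₁y_n, x₁y_n + y₁x_n) repeatedly.
  From (x_1, y_1) = (170, 13): x_2 = 170·170 + 171·13·13 = 57799; y_2 = 170·13 + 13·170 = 4420.
Step 3: Verify x_2² - 171·y_2² = 3340724401 - 3340724400 = 1 (should be 1). ✓

(x_1, y_1) = (170, 13); (x_2, y_2) = (57799, 4420).


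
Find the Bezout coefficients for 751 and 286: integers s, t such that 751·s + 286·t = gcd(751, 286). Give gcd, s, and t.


Euclidean algorithm on (751, 286) — divide until remainder is 0:
  751 = 2 · 286 + 179
  286 = 1 · 179 + 107
  179 = 1 · 107 + 72
  107 = 1 · 72 + 35
  72 = 2 · 35 + 2
  35 = 17 · 2 + 1
  2 = 2 · 1 + 0
gcd(751, 286) = 1.
Track Bezout coefficients alongside the remainders: start with r₀ = 751 = a·1 + b·0 (s = 1, t = 0) and r₁ = 286 = a·0 + b·1 (s = 0, t = 1); each new remainder r_{k+1} = r_{k-1} − q_k·r_k inherits s_{k+1} = s_{k-1} − q_k·s_k, t_{k+1} = t_{k-1} − q_k·t_k, so r_k = a·s_k + b·t_k at every step:
  q = 2: r = 179, s = 1 − 2·0 = 1, t = 0 − 2·1 = -2  (check: 751·1 + 286·(-2) = 179)
  q = 1: r = 107, s = 0 − 1·1 = -1, t = 1 − 1·(-2) = 3  (check: 751·(-1) + 286·3 = 107)
  q = 1: r = 72, s = 1 − 1·(-1) = 2, t = -2 − 1·3 = -5  (check: 751·2 + 286·(-5) = 72)
  q = 1: r = 35, s = -1 − 1·2 = -3, t = 3 − 1·(-5) = 8  (check: 751·(-3) + 286·8 = 35)
  q = 2: r = 2, s = 2 − 2·(-3) = 8, t = -5 − 2·8 = -21  (check: 751·8 + 286·(-21) = 2)
  q = 17: r = 1, s = -3 − 17·8 = -139, t = 8 − 17·(-21) = 365  (check: 751·(-139) + 286·365 = 1)
The row with r = 1 (the gcd) gives the Bezout coefficients s = -139, t = 365.
Result: 751 · (-139) + 286 · (365) = 1.

gcd(751, 286) = 1; s = -139, t = 365 (check: 751·(-139) + 286·365 = 1).


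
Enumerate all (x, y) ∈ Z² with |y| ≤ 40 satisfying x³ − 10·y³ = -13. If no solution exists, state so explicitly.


The equation is x³ - 10y³ = -13. For fixed y, x³ = 10·y³ − 13, so a solution requires the RHS to be a perfect cube.
Strategy: iterate y from -40 to 40, compute RHS = 10·y³ − 13, and check whether it is a (positive or negative) perfect cube.
Check small values of y:
  y = 0: RHS = -13 is not a perfect cube.
  y = 1: RHS = -3 is not a perfect cube.
  y = -1: RHS = -23 is not a perfect cube.
  y = 2: RHS = 67 is not a perfect cube.
  y = -2: RHS = -93 is not a perfect cube.
  y = 3: RHS = 257 is not a perfect cube.
  y = -3: RHS = -283 is not a perfect cube.
Continuing the search up to |y| = 40 finds no solutions either.
No (x, y) in the scanned range satisfies the equation.

No integer solutions with |y| ≤ 40.


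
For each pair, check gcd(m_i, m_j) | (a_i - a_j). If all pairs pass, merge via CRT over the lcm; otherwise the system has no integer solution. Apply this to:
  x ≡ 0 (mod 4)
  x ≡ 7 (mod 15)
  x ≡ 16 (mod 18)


Moduli 4, 15, 18 are not pairwise coprime, so CRT works modulo lcm(m_i) when all pairwise compatibility conditions hold.
Pairwise compatibility: gcd(m_i, m_j) must divide a_i - a_j for every pair.
Merge one congruence at a time:
  Start: x ≡ 0 (mod 4).
  Combine with x ≡ 7 (mod 15): gcd(4, 15) = 1; 7 - 0 = 7, which IS divisible by 1, so compatible.
    Write x = 0 + 4·t and substitute into x ≡ 7 (mod 15): 4·t ≡ 7 − 0 = 7 (mod 15).
    The inverse of 4 mod 15 is 4 (since 4·4 = 16 = 1·15 + 1), so t ≡ 4·7 = 28 ≡ 13 (mod 15).
    Then x = 0 + 4·13 = 52, valid modulo lcm(4, 15) = 60: x ≡ 52 (mod 60).
  Combine with x ≡ 16 (mod 18): gcd(60, 18) = 6; 16 - 52 = -36, which IS divisible by 6, so compatible.
    Write x = 52 + 60·t and substitute into x ≡ 16 (mod 18): 60·t ≡ 16 − 52 = -36 (mod 18).
    Divide the congruence (and modulus) by g = 6: 10·t ≡ -6 (mod 3).
    Reduce coefficients mod 3: 1·t ≡ 0 (mod 3).
    So t ≡ 0 (mod 3).
    Then x = 52 + 60·0 = 52, valid modulo lcm(60, 18) = 180: x ≡ 52 (mod 180).
Verify: 52 mod 4 = 0, 52 mod 15 = 7, 52 mod 18 = 16.

x ≡ 52 (mod 180).


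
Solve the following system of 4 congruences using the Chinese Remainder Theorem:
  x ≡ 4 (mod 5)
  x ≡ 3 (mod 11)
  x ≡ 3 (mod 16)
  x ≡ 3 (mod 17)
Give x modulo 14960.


Product of moduli M = 5 · 11 · 16 · 17 = 14960.
Merge one congruence at a time:
  Start: x ≡ 4 (mod 5).
  Combine with x ≡ 3 (mod 11); new modulus lcm = 55.
    Write x = 4 + 5·t and substitute into x ≡ 3 (mod 11): 5·t ≡ 3 − 4 = -1 (mod 11).
    Reduce coefficients mod 11: 5·t ≡ 10 (mod 11).
    The inverse of 5 mod 11 is 9 (since 5·9 = 45 = 4·11 + 1), so t ≡ 9·10 = 90 ≡ 2 (mod 11).
    Then x = 4 + 5·2 = 14, valid modulo lcm(5, 11) = 55: x ≡ 14 (mod 55).
  Combine with x ≡ 3 (mod 16); new modulus lcm = 880.
    Write x = 14 + 55·t and substitute into x ≡ 3 (mod 16): 55·t ≡ 3 − 14 = -11 (mod 16).
    Reduce coefficients mod 16: 7·t ≡ 5 (mod 16).
    The inverse of 7 mod 16 is 7 (since 7·7 = 49 = 3·16 + 1), so t ≡ 7·5 = 35 ≡ 3 (mod 16).
    Then x = 14 + 55·3 = 179, valid modulo lcm(55, 16) = 880: x ≡ 179 (mod 880).
  Combine with x ≡ 3 (mod 17); new modulus lcm = 14960.
    Write x = 179 + 880·t and substitute into x ≡ 3 (mod 17): 880·t ≡ 3 − 179 = -176 (mod 17).
    Reduce coefficients mod 17: 13·t ≡ 11 (mod 17).
    The inverse of 13 mod 17 is 4 (since 13·4 = 52 = 3·17 + 1), so t ≡ 4·11 = 44 ≡ 10 (mod 17).
    Then x = 179 + 880·10 = 8979, valid modulo lcm(880, 17) = 14960: x ≡ 8979 (mod 14960).
Verify against each original: 8979 mod 5 = 4, 8979 mod 11 = 3, 8979 mod 16 = 3, 8979 mod 17 = 3.

x ≡ 8979 (mod 14960).


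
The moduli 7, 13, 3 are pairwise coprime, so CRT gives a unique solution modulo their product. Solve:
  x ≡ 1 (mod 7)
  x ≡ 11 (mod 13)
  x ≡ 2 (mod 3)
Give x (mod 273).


Moduli 7, 13, 3 are pairwise coprime; by CRT there is a unique solution modulo M = 7 · 13 · 3 = 273.
Solve pairwise, accumulating the modulus:
  Start with x ≡ 1 (mod 7).
  Combine with x ≡ 11 (mod 13): since gcd(7, 13) = 1, we get a unique residue mod 91.
    Write x = 1 + 7·t and substitute into x ≡ 11 (mod 13): 7·t ≡ 11 − 1 = 10 (mod 13).
    The inverse of 7 mod 13 is 2 (since 7·2 = 14 = 1·13 + 1), so t ≡ 2·10 = 20 ≡ 7 (mod 13).
    Then x = 1 + 7·7 = 50, valid modulo lcm(7, 13) = 91: x ≡ 50 (mod 91).
  Combine with x ≡ 2 (mod 3): since gcd(91, 3) = 1, we get a unique residue mod 273.
    Write x = 50 + 91·t and substitute into x ≡ 2 (mod 3): 91·t ≡ 2 − 50 = -48 (mod 3).
    Reduce coefficients mod 3: 1·t ≡ 0 (mod 3).
    So t ≡ 0 (mod 3).
    Then x = 50 + 91·0 = 50, valid modulo lcm(91, 3) = 273: x ≡ 50 (mod 273).
Verify: 50 mod 7 = 1 ✓, 50 mod 13 = 11 ✓, 50 mod 3 = 2 ✓.

x ≡ 50 (mod 273).
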